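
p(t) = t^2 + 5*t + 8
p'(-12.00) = -19.00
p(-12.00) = 92.00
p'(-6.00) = -7.00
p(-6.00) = 14.00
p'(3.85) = 12.70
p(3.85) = 42.07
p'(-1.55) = 1.90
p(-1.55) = 2.65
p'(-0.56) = 3.88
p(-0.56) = 5.51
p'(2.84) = 10.68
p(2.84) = 30.27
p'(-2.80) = -0.60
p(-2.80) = 1.84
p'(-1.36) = 2.28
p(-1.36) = 3.05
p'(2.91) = 10.82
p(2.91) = 31.02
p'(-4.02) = -3.04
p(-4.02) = 4.06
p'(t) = 2*t + 5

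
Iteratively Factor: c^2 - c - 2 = (c + 1)*(c - 2)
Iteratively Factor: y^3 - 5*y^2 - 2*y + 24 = (y - 4)*(y^2 - y - 6) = (y - 4)*(y - 3)*(y + 2)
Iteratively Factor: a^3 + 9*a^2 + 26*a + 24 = (a + 4)*(a^2 + 5*a + 6) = (a + 3)*(a + 4)*(a + 2)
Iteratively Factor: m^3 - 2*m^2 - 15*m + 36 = (m - 3)*(m^2 + m - 12) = (m - 3)^2*(m + 4)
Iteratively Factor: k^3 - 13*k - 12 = (k + 3)*(k^2 - 3*k - 4) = (k - 4)*(k + 3)*(k + 1)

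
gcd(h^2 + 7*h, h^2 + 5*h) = h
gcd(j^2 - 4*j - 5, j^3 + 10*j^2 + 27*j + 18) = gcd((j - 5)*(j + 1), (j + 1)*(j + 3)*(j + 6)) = j + 1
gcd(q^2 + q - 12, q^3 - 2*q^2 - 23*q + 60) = q - 3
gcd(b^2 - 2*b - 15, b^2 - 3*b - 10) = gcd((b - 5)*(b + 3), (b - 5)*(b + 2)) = b - 5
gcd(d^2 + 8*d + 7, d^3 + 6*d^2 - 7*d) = d + 7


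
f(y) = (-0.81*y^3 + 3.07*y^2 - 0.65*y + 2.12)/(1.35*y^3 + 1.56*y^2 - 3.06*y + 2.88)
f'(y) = (-4.05*y^2 - 3.12*y + 3.06)*(-0.81*y^3 + 3.07*y^2 - 0.65*y + 2.12)/(1.35*y^3 + 1.56*y^2 - 3.06*y + 2.88)^2 + (-2.43*y^2 + 6.14*y - 0.65)/(1.35*y^3 + 1.56*y^2 - 3.06*y + 2.88) = (4.44089209850063e-16*y^5 - 5.4081*y^4 + 6.7122*y^3 - 23.9646*y^2 + 11.0688*y + 4.6152)/(1.8225*y^6 + 4.212*y^5 - 5.8284*y^4 - 1.7712*y^3 + 18.3492*y^2 - 17.6256*y + 8.2944)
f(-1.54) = 2.10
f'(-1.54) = -3.07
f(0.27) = 0.98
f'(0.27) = 1.24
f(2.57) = 0.25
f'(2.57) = -0.31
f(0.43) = 1.20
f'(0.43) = 1.38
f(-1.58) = 2.23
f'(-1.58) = -3.36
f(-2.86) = -6.68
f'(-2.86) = -14.35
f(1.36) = 0.98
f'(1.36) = -1.05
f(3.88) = -0.02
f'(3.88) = -0.13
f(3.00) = 0.13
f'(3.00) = -0.22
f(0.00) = 0.74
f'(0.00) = 0.56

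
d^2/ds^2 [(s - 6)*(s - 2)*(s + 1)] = 6*s - 14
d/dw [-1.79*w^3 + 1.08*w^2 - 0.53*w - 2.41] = -5.37*w^2 + 2.16*w - 0.53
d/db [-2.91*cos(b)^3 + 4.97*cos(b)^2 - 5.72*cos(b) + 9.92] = (8.73*cos(b)^2 - 9.94*cos(b) + 5.72)*sin(b)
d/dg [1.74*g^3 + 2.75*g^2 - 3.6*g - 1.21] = 5.22*g^2 + 5.5*g - 3.6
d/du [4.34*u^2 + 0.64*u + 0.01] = 8.68*u + 0.64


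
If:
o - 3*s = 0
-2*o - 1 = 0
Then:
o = -1/2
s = -1/6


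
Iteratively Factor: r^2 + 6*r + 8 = (r + 4)*(r + 2)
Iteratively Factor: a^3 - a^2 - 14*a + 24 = (a - 3)*(a^2 + 2*a - 8) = (a - 3)*(a - 2)*(a + 4)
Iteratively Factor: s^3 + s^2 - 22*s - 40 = (s + 2)*(s^2 - s - 20) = (s - 5)*(s + 2)*(s + 4)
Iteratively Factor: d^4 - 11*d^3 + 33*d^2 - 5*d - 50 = (d - 5)*(d^3 - 6*d^2 + 3*d + 10) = (d - 5)*(d + 1)*(d^2 - 7*d + 10) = (d - 5)^2*(d + 1)*(d - 2)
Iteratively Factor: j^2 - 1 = (j + 1)*(j - 1)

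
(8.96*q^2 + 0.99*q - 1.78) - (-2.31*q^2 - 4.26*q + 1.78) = 11.27*q^2 + 5.25*q - 3.56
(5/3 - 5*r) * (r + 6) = -5*r^2 - 85*r/3 + 10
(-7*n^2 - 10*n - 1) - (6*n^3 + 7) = -6*n^3 - 7*n^2 - 10*n - 8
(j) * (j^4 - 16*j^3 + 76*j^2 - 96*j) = j^5 - 16*j^4 + 76*j^3 - 96*j^2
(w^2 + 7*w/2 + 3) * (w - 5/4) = w^3 + 9*w^2/4 - 11*w/8 - 15/4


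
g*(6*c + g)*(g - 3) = 6*c*g^2 - 18*c*g + g^3 - 3*g^2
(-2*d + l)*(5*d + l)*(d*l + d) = -10*d^3*l - 10*d^3 + 3*d^2*l^2 + 3*d^2*l + d*l^3 + d*l^2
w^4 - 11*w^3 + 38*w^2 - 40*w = w*(w - 5)*(w - 4)*(w - 2)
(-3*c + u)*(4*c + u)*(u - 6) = -12*c^2*u + 72*c^2 + c*u^2 - 6*c*u + u^3 - 6*u^2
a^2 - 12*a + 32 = (a - 8)*(a - 4)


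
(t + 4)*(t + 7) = t^2 + 11*t + 28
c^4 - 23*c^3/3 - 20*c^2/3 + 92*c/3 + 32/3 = (c - 8)*(c - 2)*(c + 1/3)*(c + 2)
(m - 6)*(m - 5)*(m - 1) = m^3 - 12*m^2 + 41*m - 30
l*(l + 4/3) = l^2 + 4*l/3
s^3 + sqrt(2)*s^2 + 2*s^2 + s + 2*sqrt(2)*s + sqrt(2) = (s + 1)^2*(s + sqrt(2))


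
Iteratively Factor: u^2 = (u)*(u)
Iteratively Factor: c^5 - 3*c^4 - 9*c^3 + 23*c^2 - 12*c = (c - 1)*(c^4 - 2*c^3 - 11*c^2 + 12*c) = (c - 4)*(c - 1)*(c^3 + 2*c^2 - 3*c) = c*(c - 4)*(c - 1)*(c^2 + 2*c - 3) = c*(c - 4)*(c - 1)^2*(c + 3)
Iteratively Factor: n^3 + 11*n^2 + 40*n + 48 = (n + 3)*(n^2 + 8*n + 16) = (n + 3)*(n + 4)*(n + 4)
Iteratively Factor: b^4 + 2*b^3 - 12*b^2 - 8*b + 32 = (b - 2)*(b^3 + 4*b^2 - 4*b - 16) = (b - 2)*(b + 2)*(b^2 + 2*b - 8) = (b - 2)*(b + 2)*(b + 4)*(b - 2)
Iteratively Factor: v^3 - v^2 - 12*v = (v + 3)*(v^2 - 4*v) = (v - 4)*(v + 3)*(v)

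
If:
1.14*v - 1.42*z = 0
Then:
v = 1.24561403508772*z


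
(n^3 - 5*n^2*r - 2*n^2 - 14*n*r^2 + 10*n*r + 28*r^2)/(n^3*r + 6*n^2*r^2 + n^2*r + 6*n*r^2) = (n^3 - 5*n^2*r - 2*n^2 - 14*n*r^2 + 10*n*r + 28*r^2)/(n*r*(n^2 + 6*n*r + n + 6*r))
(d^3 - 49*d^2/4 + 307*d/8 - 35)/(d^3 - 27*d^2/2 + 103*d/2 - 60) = (d - 7/4)/(d - 3)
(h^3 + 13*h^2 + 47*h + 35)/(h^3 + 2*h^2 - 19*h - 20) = (h + 7)/(h - 4)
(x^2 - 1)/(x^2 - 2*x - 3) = (x - 1)/(x - 3)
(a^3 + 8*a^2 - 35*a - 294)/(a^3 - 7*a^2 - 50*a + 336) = (a + 7)/(a - 8)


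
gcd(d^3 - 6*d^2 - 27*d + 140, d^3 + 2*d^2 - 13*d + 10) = d + 5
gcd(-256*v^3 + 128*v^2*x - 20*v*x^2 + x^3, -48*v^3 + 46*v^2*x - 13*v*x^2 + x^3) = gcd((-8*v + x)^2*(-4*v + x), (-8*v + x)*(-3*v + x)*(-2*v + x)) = -8*v + x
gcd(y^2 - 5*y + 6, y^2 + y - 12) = y - 3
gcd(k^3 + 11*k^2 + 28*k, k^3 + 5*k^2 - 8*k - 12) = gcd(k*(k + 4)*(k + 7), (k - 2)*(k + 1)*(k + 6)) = 1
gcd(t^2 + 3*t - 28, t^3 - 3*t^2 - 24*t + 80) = t - 4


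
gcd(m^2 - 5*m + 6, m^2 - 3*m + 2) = m - 2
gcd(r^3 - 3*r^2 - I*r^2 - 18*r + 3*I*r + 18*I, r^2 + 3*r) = r + 3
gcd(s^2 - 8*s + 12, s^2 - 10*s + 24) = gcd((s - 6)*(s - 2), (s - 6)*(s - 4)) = s - 6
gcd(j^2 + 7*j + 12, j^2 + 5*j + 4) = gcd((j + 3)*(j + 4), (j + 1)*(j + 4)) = j + 4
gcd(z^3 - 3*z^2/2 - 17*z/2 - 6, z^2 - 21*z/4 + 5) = z - 4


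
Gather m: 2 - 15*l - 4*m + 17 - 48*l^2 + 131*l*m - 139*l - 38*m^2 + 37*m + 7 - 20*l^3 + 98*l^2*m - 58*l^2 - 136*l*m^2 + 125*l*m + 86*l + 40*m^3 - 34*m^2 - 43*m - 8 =-20*l^3 - 106*l^2 - 68*l + 40*m^3 + m^2*(-136*l - 72) + m*(98*l^2 + 256*l - 10) + 18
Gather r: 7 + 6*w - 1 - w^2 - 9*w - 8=-w^2 - 3*w - 2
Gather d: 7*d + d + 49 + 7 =8*d + 56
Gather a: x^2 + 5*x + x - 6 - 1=x^2 + 6*x - 7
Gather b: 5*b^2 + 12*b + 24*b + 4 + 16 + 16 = 5*b^2 + 36*b + 36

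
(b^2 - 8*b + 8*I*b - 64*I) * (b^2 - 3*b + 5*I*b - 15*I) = b^4 - 11*b^3 + 13*I*b^3 - 16*b^2 - 143*I*b^2 + 440*b + 312*I*b - 960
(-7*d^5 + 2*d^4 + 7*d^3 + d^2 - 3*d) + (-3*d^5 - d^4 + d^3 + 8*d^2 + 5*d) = -10*d^5 + d^4 + 8*d^3 + 9*d^2 + 2*d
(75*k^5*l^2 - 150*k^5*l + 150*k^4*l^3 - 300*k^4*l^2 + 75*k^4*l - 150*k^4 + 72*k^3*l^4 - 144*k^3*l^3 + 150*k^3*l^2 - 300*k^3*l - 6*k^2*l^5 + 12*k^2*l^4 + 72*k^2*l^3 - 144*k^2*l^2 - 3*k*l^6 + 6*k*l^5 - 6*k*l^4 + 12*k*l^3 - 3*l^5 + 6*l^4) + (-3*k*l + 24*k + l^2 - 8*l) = 75*k^5*l^2 - 150*k^5*l + 150*k^4*l^3 - 300*k^4*l^2 + 75*k^4*l - 150*k^4 + 72*k^3*l^4 - 144*k^3*l^3 + 150*k^3*l^2 - 300*k^3*l - 6*k^2*l^5 + 12*k^2*l^4 + 72*k^2*l^3 - 144*k^2*l^2 - 3*k*l^6 + 6*k*l^5 - 6*k*l^4 + 12*k*l^3 - 3*k*l + 24*k - 3*l^5 + 6*l^4 + l^2 - 8*l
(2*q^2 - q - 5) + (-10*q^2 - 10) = -8*q^2 - q - 15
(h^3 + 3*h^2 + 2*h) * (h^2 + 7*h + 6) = h^5 + 10*h^4 + 29*h^3 + 32*h^2 + 12*h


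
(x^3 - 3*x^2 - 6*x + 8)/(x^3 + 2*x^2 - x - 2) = (x - 4)/(x + 1)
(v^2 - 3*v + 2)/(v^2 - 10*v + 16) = (v - 1)/(v - 8)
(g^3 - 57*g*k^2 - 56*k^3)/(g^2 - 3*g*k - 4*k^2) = (g^2 - g*k - 56*k^2)/(g - 4*k)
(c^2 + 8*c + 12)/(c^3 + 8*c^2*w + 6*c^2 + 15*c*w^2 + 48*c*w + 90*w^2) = (c + 2)/(c^2 + 8*c*w + 15*w^2)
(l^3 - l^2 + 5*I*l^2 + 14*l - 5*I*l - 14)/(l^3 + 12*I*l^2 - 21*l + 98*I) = (l - 1)/(l + 7*I)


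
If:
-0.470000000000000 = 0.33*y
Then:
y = -1.42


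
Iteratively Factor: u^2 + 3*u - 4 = (u - 1)*(u + 4)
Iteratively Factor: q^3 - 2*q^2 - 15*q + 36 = (q - 3)*(q^2 + q - 12) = (q - 3)*(q + 4)*(q - 3)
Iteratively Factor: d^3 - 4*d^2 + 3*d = (d - 3)*(d^2 - d) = d*(d - 3)*(d - 1)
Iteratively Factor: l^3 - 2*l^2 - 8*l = (l + 2)*(l^2 - 4*l) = l*(l + 2)*(l - 4)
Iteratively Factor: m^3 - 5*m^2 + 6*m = (m - 2)*(m^2 - 3*m) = (m - 3)*(m - 2)*(m)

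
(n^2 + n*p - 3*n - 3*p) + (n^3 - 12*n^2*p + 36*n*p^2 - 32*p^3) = n^3 - 12*n^2*p + n^2 + 36*n*p^2 + n*p - 3*n - 32*p^3 - 3*p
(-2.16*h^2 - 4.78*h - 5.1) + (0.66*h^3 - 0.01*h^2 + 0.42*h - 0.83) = 0.66*h^3 - 2.17*h^2 - 4.36*h - 5.93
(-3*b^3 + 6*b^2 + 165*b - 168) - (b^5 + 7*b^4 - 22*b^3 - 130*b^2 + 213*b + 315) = -b^5 - 7*b^4 + 19*b^3 + 136*b^2 - 48*b - 483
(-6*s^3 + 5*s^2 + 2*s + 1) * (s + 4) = -6*s^4 - 19*s^3 + 22*s^2 + 9*s + 4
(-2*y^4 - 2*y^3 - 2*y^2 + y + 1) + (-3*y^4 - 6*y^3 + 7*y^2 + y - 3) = -5*y^4 - 8*y^3 + 5*y^2 + 2*y - 2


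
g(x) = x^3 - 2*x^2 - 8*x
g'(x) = 3*x^2 - 4*x - 8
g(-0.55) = 3.63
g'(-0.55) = -4.89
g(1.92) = -15.65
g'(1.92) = -4.62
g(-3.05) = -22.58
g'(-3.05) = 32.11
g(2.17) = -16.56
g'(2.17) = -2.55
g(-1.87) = 1.43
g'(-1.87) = 9.97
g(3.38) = -11.27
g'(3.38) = 12.75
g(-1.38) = 4.60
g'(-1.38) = 3.23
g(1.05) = -9.45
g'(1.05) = -8.89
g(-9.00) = -819.00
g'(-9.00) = 271.00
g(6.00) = 96.00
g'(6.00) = 76.00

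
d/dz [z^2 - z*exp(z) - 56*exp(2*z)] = -z*exp(z) + 2*z - 112*exp(2*z) - exp(z)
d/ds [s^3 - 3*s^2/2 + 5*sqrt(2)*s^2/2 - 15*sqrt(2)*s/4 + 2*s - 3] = 3*s^2 - 3*s + 5*sqrt(2)*s - 15*sqrt(2)/4 + 2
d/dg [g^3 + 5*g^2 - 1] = g*(3*g + 10)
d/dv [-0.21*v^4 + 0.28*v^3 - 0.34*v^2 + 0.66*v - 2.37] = -0.84*v^3 + 0.84*v^2 - 0.68*v + 0.66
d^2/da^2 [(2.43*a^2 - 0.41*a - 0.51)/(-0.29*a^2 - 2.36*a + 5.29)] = (3.395146*a^3 - 22.109832*a^2 + 5.86814999999999*a - 118.519744)/(0.024389*a^6 + 0.595428*a^5 + 3.510885*a^4 - 8.5786*a^3 - 64.043385*a^2 + 198.127428*a - 148.035889)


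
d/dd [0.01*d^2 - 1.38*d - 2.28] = 0.02*d - 1.38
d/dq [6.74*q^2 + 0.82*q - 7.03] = 13.48*q + 0.82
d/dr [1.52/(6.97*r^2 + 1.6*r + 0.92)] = (-21.1888*r - 2.432)/(6.97*r^2 + 1.6*r + 0.92)^2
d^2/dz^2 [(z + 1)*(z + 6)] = 2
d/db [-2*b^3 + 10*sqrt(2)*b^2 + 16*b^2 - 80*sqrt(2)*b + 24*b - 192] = -6*b^2 + 20*sqrt(2)*b + 32*b - 80*sqrt(2) + 24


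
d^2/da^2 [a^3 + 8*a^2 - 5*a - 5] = 6*a + 16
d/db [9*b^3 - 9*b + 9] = 27*b^2 - 9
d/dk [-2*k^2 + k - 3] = 1 - 4*k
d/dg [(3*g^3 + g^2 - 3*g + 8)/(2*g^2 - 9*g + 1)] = 3*(2*g^4 - 18*g^3 + 2*g^2 - 10*g + 23)/(4*g^4 - 36*g^3 + 85*g^2 - 18*g + 1)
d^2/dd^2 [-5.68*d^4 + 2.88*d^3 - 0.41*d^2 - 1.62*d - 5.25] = -68.16*d^2 + 17.28*d - 0.82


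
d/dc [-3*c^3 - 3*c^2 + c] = -9*c^2 - 6*c + 1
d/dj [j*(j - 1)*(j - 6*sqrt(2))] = 3*j^2 - 12*sqrt(2)*j - 2*j + 6*sqrt(2)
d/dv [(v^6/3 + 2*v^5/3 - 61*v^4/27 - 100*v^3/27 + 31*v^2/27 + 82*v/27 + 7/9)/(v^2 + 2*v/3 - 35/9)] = 4*(81*v^7 + 189*v^6 - 639*v^5 - 1287*v^4 + 1835*v^3 + 2487*v^2 - 637*v - 749)/(3*(81*v^4 + 108*v^3 - 594*v^2 - 420*v + 1225))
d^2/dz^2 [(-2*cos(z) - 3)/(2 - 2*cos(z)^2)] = (-22*cos(z) + 24*cos(2*z) + 21*cos(3*z) + 12*cos(4*z) + cos(5*z) - 36)/(16*sin(z)^6)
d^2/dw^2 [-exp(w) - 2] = -exp(w)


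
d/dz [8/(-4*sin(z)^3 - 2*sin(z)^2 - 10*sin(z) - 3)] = 16*(6*sin(z)^2 + 2*sin(z) + 5)*cos(z)/(-13*sin(z) + sin(3*z) + cos(2*z) - 4)^2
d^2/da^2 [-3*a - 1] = 0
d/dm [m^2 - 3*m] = 2*m - 3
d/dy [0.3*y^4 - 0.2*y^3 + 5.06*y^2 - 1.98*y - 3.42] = 1.2*y^3 - 0.6*y^2 + 10.12*y - 1.98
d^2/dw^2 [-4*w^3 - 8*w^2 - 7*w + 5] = -24*w - 16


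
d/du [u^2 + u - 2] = 2*u + 1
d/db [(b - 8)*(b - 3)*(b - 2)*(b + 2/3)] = 4*b^3 - 37*b^2 + 224*b/3 - 52/3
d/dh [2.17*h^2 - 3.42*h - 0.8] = 4.34*h - 3.42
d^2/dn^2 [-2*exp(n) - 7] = -2*exp(n)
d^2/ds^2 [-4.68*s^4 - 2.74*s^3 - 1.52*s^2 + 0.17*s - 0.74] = -56.16*s^2 - 16.44*s - 3.04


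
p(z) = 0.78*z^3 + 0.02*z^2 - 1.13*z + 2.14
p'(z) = 2.34*z^2 + 0.04*z - 1.13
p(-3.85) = -37.73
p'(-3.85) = 33.40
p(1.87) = 5.20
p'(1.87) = 7.13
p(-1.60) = 0.80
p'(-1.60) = 4.80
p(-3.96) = -41.51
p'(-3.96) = 35.41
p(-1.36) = 1.75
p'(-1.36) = 3.14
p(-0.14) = 2.30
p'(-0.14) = -1.09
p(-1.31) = 1.90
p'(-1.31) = 2.83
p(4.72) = 79.27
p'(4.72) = 51.19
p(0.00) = 2.14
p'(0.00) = -1.13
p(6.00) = 164.56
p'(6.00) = 83.35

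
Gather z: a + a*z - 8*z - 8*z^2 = a - 8*z^2 + z*(a - 8)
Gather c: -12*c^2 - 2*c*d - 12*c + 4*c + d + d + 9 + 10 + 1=-12*c^2 + c*(-2*d - 8) + 2*d + 20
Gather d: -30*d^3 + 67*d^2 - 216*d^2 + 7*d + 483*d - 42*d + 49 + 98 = -30*d^3 - 149*d^2 + 448*d + 147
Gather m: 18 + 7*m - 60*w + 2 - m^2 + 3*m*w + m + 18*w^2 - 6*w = -m^2 + m*(3*w + 8) + 18*w^2 - 66*w + 20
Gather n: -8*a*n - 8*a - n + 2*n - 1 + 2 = -8*a + n*(1 - 8*a) + 1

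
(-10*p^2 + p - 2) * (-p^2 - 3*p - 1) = 10*p^4 + 29*p^3 + 9*p^2 + 5*p + 2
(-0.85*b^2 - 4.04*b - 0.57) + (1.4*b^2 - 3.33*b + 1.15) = 0.55*b^2 - 7.37*b + 0.58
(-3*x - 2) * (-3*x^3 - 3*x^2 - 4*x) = 9*x^4 + 15*x^3 + 18*x^2 + 8*x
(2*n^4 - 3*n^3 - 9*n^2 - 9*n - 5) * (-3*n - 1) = -6*n^5 + 7*n^4 + 30*n^3 + 36*n^2 + 24*n + 5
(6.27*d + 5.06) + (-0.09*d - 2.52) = 6.18*d + 2.54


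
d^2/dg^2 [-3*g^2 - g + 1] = -6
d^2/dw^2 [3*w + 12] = 0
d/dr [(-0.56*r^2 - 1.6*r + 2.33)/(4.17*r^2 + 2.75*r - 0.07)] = (5.132*r^2 - 19.3538*r - 6.2955)/(17.3889*r^4 + 22.935*r^3 + 6.9787*r^2 - 0.385*r + 0.0049)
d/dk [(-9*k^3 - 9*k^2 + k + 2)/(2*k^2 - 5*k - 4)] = (-18*k^4 + 90*k^3 + 151*k^2 + 64*k + 6)/(4*k^4 - 20*k^3 + 9*k^2 + 40*k + 16)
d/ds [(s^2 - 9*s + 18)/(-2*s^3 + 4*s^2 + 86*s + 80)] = (s^4 - 18*s^3 + 115*s^2 + 8*s - 1134)/(2*(s^6 - 4*s^5 - 82*s^4 + 92*s^3 + 2009*s^2 + 3440*s + 1600))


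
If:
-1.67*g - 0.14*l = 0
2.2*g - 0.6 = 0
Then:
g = 0.27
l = -3.25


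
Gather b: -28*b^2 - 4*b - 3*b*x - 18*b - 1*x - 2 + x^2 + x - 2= -28*b^2 + b*(-3*x - 22) + x^2 - 4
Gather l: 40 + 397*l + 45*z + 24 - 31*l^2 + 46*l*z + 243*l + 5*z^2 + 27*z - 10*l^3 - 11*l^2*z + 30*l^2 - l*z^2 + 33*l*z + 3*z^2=-10*l^3 + l^2*(-11*z - 1) + l*(-z^2 + 79*z + 640) + 8*z^2 + 72*z + 64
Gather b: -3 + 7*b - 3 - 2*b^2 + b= -2*b^2 + 8*b - 6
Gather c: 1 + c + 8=c + 9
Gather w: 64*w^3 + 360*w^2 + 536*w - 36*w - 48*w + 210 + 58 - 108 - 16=64*w^3 + 360*w^2 + 452*w + 144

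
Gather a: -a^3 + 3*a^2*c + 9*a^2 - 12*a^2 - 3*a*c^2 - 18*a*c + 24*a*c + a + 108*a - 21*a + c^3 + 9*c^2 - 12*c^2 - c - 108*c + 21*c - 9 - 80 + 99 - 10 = -a^3 + a^2*(3*c - 3) + a*(-3*c^2 + 6*c + 88) + c^3 - 3*c^2 - 88*c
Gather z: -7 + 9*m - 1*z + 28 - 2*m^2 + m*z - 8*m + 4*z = -2*m^2 + m + z*(m + 3) + 21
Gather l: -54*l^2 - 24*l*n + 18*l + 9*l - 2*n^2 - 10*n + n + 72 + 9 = -54*l^2 + l*(27 - 24*n) - 2*n^2 - 9*n + 81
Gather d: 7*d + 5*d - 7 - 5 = 12*d - 12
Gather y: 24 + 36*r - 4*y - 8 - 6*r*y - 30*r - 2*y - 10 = 6*r + y*(-6*r - 6) + 6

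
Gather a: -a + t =-a + t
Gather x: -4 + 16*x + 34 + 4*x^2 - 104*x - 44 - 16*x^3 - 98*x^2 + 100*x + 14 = -16*x^3 - 94*x^2 + 12*x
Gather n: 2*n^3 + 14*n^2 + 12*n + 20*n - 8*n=2*n^3 + 14*n^2 + 24*n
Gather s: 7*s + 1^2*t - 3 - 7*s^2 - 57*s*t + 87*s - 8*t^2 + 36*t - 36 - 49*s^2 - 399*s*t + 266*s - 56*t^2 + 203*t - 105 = -56*s^2 + s*(360 - 456*t) - 64*t^2 + 240*t - 144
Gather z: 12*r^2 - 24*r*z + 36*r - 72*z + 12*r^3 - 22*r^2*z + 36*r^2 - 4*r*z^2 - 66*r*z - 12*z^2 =12*r^3 + 48*r^2 + 36*r + z^2*(-4*r - 12) + z*(-22*r^2 - 90*r - 72)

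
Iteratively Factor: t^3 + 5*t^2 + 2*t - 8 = (t - 1)*(t^2 + 6*t + 8) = (t - 1)*(t + 2)*(t + 4)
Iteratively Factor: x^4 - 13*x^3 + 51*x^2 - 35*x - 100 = (x - 4)*(x^3 - 9*x^2 + 15*x + 25) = (x - 5)*(x - 4)*(x^2 - 4*x - 5) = (x - 5)^2*(x - 4)*(x + 1)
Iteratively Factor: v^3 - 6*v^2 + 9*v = (v - 3)*(v^2 - 3*v) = v*(v - 3)*(v - 3)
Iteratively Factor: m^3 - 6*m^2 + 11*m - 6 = (m - 2)*(m^2 - 4*m + 3) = (m - 3)*(m - 2)*(m - 1)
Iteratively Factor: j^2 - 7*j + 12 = (j - 3)*(j - 4)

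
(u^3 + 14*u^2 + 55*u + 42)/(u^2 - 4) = (u^3 + 14*u^2 + 55*u + 42)/(u^2 - 4)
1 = 1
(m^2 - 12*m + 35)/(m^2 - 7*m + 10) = (m - 7)/(m - 2)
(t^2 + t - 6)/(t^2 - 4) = (t + 3)/(t + 2)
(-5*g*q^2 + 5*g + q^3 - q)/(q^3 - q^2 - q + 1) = (-5*g + q)/(q - 1)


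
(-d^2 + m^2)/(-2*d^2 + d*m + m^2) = (d + m)/(2*d + m)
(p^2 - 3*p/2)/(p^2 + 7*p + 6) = p*(2*p - 3)/(2*(p^2 + 7*p + 6))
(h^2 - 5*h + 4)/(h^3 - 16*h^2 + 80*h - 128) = (h - 1)/(h^2 - 12*h + 32)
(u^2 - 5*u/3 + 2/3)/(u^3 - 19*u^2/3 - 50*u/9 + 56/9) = 3*(u - 1)/(3*u^2 - 17*u - 28)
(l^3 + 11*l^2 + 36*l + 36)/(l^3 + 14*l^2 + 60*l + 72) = (l + 3)/(l + 6)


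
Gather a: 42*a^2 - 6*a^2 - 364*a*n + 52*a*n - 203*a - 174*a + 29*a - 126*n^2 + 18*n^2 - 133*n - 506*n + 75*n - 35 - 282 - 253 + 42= 36*a^2 + a*(-312*n - 348) - 108*n^2 - 564*n - 528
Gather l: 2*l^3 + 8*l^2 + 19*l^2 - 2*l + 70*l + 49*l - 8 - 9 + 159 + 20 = 2*l^3 + 27*l^2 + 117*l + 162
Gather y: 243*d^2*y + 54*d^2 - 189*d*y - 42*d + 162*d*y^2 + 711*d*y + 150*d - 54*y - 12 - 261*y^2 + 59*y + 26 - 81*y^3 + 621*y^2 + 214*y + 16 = 54*d^2 + 108*d - 81*y^3 + y^2*(162*d + 360) + y*(243*d^2 + 522*d + 219) + 30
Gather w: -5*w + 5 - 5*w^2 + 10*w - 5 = -5*w^2 + 5*w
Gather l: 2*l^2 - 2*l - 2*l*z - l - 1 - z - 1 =2*l^2 + l*(-2*z - 3) - z - 2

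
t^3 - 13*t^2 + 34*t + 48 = (t - 8)*(t - 6)*(t + 1)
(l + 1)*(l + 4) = l^2 + 5*l + 4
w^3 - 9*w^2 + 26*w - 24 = (w - 4)*(w - 3)*(w - 2)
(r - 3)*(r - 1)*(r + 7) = r^3 + 3*r^2 - 25*r + 21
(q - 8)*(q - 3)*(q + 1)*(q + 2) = q^4 - 8*q^3 - 7*q^2 + 50*q + 48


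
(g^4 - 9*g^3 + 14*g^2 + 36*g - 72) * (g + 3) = g^5 - 6*g^4 - 13*g^3 + 78*g^2 + 36*g - 216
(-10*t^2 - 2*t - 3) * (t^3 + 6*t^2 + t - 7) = -10*t^5 - 62*t^4 - 25*t^3 + 50*t^2 + 11*t + 21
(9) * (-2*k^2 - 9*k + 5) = -18*k^2 - 81*k + 45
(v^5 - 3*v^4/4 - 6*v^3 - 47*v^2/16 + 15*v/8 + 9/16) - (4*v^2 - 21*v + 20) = v^5 - 3*v^4/4 - 6*v^3 - 111*v^2/16 + 183*v/8 - 311/16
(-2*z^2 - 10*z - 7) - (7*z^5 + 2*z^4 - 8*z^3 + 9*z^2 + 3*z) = -7*z^5 - 2*z^4 + 8*z^3 - 11*z^2 - 13*z - 7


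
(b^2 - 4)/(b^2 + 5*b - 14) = (b + 2)/(b + 7)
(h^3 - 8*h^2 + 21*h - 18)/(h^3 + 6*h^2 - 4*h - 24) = (h^2 - 6*h + 9)/(h^2 + 8*h + 12)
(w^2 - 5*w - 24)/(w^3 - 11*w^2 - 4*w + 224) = (w + 3)/(w^2 - 3*w - 28)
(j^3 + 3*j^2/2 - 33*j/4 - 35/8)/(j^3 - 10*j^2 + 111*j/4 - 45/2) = (4*j^2 + 16*j + 7)/(2*(2*j^2 - 15*j + 18))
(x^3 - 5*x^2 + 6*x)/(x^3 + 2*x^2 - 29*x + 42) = x/(x + 7)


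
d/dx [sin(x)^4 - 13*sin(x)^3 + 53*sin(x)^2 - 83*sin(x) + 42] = (4*sin(x)^3 - 39*sin(x)^2 + 106*sin(x) - 83)*cos(x)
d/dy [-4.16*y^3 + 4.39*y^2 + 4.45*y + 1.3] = -12.48*y^2 + 8.78*y + 4.45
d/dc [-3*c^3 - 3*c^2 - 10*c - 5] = -9*c^2 - 6*c - 10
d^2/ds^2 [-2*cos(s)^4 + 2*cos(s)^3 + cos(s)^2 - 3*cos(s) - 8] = 3*cos(s)/2 + 8*cos(2*s)^2 + 2*cos(2*s) - 9*cos(3*s)/2 - 4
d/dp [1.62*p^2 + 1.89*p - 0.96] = 3.24*p + 1.89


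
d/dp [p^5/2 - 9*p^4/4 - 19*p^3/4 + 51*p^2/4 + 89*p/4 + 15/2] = 5*p^4/2 - 9*p^3 - 57*p^2/4 + 51*p/2 + 89/4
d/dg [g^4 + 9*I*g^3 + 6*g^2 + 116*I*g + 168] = 4*g^3 + 27*I*g^2 + 12*g + 116*I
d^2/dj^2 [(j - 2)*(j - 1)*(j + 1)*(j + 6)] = 12*j^2 + 24*j - 26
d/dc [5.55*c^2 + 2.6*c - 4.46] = 11.1*c + 2.6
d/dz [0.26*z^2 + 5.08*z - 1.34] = 0.52*z + 5.08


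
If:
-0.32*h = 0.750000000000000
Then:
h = -2.34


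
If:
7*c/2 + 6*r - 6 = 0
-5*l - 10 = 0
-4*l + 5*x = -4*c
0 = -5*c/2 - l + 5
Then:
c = 14/5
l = -2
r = -19/30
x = -96/25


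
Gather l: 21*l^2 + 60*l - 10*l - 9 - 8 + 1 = 21*l^2 + 50*l - 16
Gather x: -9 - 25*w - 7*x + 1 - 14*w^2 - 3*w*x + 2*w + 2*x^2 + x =-14*w^2 - 23*w + 2*x^2 + x*(-3*w - 6) - 8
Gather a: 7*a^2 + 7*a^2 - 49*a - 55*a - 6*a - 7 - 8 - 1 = 14*a^2 - 110*a - 16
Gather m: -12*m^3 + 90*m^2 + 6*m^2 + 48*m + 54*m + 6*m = -12*m^3 + 96*m^2 + 108*m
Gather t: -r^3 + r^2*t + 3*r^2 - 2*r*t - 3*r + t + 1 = -r^3 + 3*r^2 - 3*r + t*(r^2 - 2*r + 1) + 1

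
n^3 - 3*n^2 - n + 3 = (n - 3)*(n - 1)*(n + 1)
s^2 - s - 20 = (s - 5)*(s + 4)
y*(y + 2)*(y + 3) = y^3 + 5*y^2 + 6*y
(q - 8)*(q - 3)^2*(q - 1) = q^4 - 15*q^3 + 71*q^2 - 129*q + 72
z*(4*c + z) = 4*c*z + z^2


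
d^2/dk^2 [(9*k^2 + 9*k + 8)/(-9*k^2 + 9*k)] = 4*(-9*k^3 - 12*k^2 + 12*k - 4)/(9*k^3*(k^3 - 3*k^2 + 3*k - 1))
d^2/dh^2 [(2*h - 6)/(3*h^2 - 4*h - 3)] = 4*((13 - 9*h)*(-3*h^2 + 4*h + 3) - 4*(h - 3)*(3*h - 2)^2)/(-3*h^2 + 4*h + 3)^3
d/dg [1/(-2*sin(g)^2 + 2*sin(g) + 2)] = (2*sin(g) - 1)*cos(g)/(2*(sin(g) + cos(g)^2)^2)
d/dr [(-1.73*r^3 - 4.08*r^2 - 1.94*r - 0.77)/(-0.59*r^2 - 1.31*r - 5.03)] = (1.0207*r^4 + 4.5326*r^3 + 30.3059*r^2 + 40.1362*r + 8.7495)/(0.3481*r^4 + 1.5458*r^3 + 7.6515*r^2 + 13.1786*r + 25.3009)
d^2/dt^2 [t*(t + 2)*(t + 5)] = 6*t + 14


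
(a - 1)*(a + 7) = a^2 + 6*a - 7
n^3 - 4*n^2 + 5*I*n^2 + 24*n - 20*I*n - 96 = (n - 4)*(n - 3*I)*(n + 8*I)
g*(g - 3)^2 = g^3 - 6*g^2 + 9*g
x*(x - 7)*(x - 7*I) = x^3 - 7*x^2 - 7*I*x^2 + 49*I*x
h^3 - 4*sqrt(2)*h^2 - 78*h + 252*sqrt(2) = (h - 7*sqrt(2))*(h - 3*sqrt(2))*(h + 6*sqrt(2))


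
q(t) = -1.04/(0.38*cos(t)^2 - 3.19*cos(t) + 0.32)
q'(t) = -1.04*(0.76*sin(t)*cos(t) - 3.19*sin(t))/(0.38*cos(t)^2 - 3.19*cos(t) + 0.32)^2 = (3.3176 - 0.7904*cos(t))*sin(t)/(0.38*cos(t)^2 - 3.19*cos(t) + 0.32)^2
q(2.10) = -0.51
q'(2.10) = 0.78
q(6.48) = 0.43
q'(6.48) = 0.08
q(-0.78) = 0.59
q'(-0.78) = -0.63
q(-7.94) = -1.74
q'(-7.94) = -9.47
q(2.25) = -0.42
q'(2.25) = 0.48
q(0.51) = 0.48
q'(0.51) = 0.27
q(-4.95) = 2.54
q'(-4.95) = 18.12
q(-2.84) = -0.28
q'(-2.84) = -0.09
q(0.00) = 0.42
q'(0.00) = 0.00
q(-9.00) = -0.29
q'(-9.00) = -0.13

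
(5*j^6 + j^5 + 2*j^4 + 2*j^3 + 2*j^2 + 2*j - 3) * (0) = 0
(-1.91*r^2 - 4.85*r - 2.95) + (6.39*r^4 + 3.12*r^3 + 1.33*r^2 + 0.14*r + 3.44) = 6.39*r^4 + 3.12*r^3 - 0.58*r^2 - 4.71*r + 0.49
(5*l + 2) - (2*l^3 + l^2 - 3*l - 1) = -2*l^3 - l^2 + 8*l + 3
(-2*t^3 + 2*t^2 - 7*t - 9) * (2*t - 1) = -4*t^4 + 6*t^3 - 16*t^2 - 11*t + 9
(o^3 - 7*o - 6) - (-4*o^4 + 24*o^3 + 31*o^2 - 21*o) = 4*o^4 - 23*o^3 - 31*o^2 + 14*o - 6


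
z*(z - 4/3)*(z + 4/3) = z^3 - 16*z/9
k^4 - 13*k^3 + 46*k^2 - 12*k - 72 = (k - 6)^2*(k - 2)*(k + 1)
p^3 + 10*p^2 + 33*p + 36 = (p + 3)^2*(p + 4)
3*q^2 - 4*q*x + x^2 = (-3*q + x)*(-q + x)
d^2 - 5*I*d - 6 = (d - 3*I)*(d - 2*I)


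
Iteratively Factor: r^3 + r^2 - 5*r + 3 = (r + 3)*(r^2 - 2*r + 1) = (r - 1)*(r + 3)*(r - 1)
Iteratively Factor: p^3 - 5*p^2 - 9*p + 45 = (p - 3)*(p^2 - 2*p - 15) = (p - 3)*(p + 3)*(p - 5)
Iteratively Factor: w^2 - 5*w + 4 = (w - 1)*(w - 4)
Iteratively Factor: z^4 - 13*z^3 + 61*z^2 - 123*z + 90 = (z - 2)*(z^3 - 11*z^2 + 39*z - 45) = (z - 5)*(z - 2)*(z^2 - 6*z + 9) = (z - 5)*(z - 3)*(z - 2)*(z - 3)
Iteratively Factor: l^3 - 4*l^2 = (l - 4)*(l^2) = l*(l - 4)*(l)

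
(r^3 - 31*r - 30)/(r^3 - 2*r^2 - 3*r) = (r^2 - r - 30)/(r*(r - 3))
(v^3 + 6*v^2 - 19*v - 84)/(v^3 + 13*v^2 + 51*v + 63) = (v - 4)/(v + 3)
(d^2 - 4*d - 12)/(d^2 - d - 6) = (d - 6)/(d - 3)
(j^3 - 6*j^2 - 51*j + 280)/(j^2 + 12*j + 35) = (j^2 - 13*j + 40)/(j + 5)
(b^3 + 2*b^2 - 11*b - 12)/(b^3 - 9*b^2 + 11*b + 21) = (b + 4)/(b - 7)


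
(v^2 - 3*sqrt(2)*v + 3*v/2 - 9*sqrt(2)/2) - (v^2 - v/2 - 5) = -3*sqrt(2)*v + 2*v - 9*sqrt(2)/2 + 5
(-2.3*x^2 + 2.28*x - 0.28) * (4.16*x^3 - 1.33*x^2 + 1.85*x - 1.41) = -9.568*x^5 + 12.5438*x^4 - 8.4522*x^3 + 7.8334*x^2 - 3.7328*x + 0.3948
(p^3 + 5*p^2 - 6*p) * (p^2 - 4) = p^5 + 5*p^4 - 10*p^3 - 20*p^2 + 24*p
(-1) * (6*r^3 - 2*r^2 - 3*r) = -6*r^3 + 2*r^2 + 3*r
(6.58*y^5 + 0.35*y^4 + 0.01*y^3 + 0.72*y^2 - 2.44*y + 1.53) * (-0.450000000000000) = -2.961*y^5 - 0.1575*y^4 - 0.0045*y^3 - 0.324*y^2 + 1.098*y - 0.6885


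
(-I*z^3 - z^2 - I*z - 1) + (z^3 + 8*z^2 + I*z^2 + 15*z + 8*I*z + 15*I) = z^3 - I*z^3 + 7*z^2 + I*z^2 + 15*z + 7*I*z - 1 + 15*I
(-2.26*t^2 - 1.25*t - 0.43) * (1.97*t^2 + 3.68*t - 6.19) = -4.4522*t^4 - 10.7793*t^3 + 8.5423*t^2 + 6.1551*t + 2.6617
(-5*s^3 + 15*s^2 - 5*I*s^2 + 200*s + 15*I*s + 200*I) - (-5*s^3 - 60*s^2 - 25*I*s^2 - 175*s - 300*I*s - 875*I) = 75*s^2 + 20*I*s^2 + 375*s + 315*I*s + 1075*I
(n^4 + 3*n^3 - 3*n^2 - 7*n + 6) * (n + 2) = n^5 + 5*n^4 + 3*n^3 - 13*n^2 - 8*n + 12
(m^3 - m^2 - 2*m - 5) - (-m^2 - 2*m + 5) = m^3 - 10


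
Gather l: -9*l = -9*l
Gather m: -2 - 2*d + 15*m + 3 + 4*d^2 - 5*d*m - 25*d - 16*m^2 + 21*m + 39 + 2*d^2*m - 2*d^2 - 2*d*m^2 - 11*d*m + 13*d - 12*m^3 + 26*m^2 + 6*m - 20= 2*d^2 - 14*d - 12*m^3 + m^2*(10 - 2*d) + m*(2*d^2 - 16*d + 42) + 20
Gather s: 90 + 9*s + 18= 9*s + 108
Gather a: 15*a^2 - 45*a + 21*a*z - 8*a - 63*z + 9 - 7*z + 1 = 15*a^2 + a*(21*z - 53) - 70*z + 10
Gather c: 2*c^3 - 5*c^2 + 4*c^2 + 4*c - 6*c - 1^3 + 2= 2*c^3 - c^2 - 2*c + 1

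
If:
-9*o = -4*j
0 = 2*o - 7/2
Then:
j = 63/16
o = 7/4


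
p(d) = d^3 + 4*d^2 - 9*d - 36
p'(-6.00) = 51.00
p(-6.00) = -54.00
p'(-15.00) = 546.00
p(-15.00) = -2376.00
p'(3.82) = 65.34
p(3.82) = 43.73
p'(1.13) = 3.87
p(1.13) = -39.62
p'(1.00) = 2.00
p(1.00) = -40.00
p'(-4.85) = 22.77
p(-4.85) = -12.34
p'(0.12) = -8.00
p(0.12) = -37.02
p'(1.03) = 2.42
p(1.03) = -39.93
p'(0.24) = -6.91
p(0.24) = -37.92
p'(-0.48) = -12.15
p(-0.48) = -30.87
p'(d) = 3*d^2 + 8*d - 9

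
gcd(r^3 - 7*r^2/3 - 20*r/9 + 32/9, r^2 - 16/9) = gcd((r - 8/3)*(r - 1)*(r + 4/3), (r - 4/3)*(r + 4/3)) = r + 4/3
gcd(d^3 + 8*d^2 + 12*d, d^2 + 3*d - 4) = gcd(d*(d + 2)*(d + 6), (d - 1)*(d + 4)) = 1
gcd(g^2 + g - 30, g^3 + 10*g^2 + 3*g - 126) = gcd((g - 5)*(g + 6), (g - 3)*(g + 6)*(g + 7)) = g + 6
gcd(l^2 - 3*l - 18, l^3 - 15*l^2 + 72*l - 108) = l - 6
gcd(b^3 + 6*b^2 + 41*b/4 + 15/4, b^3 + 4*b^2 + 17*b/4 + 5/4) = b^2 + 3*b + 5/4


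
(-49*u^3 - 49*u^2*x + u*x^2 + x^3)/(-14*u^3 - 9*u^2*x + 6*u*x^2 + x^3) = (-7*u + x)/(-2*u + x)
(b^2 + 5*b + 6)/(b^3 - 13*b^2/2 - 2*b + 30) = 2*(b + 3)/(2*b^2 - 17*b + 30)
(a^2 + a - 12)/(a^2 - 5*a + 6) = (a + 4)/(a - 2)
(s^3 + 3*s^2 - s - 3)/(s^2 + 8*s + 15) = (s^2 - 1)/(s + 5)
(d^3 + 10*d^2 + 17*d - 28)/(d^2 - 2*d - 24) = (d^2 + 6*d - 7)/(d - 6)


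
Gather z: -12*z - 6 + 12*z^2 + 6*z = 12*z^2 - 6*z - 6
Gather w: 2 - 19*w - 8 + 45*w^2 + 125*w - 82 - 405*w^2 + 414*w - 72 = -360*w^2 + 520*w - 160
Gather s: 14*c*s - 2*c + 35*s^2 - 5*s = -2*c + 35*s^2 + s*(14*c - 5)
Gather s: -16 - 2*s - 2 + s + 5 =-s - 13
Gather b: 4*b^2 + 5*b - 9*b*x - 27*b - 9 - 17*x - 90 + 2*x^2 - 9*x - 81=4*b^2 + b*(-9*x - 22) + 2*x^2 - 26*x - 180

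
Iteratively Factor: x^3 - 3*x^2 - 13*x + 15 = (x - 5)*(x^2 + 2*x - 3) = (x - 5)*(x - 1)*(x + 3)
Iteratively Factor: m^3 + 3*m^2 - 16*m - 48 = (m - 4)*(m^2 + 7*m + 12) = (m - 4)*(m + 3)*(m + 4)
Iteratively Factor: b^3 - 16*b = (b)*(b^2 - 16) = b*(b - 4)*(b + 4)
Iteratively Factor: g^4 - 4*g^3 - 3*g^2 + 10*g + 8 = (g - 2)*(g^3 - 2*g^2 - 7*g - 4) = (g - 2)*(g + 1)*(g^2 - 3*g - 4) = (g - 2)*(g + 1)^2*(g - 4)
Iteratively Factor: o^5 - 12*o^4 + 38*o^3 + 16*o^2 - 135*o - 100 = (o - 4)*(o^4 - 8*o^3 + 6*o^2 + 40*o + 25) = (o - 4)*(o + 1)*(o^3 - 9*o^2 + 15*o + 25) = (o - 4)*(o + 1)^2*(o^2 - 10*o + 25) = (o - 5)*(o - 4)*(o + 1)^2*(o - 5)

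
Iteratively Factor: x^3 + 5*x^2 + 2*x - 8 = (x + 2)*(x^2 + 3*x - 4) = (x + 2)*(x + 4)*(x - 1)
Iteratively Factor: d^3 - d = (d)*(d^2 - 1) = d*(d + 1)*(d - 1)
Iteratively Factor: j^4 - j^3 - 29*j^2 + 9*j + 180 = (j + 4)*(j^3 - 5*j^2 - 9*j + 45) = (j + 3)*(j + 4)*(j^2 - 8*j + 15) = (j - 5)*(j + 3)*(j + 4)*(j - 3)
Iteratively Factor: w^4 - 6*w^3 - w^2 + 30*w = (w - 5)*(w^3 - w^2 - 6*w) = w*(w - 5)*(w^2 - w - 6) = w*(w - 5)*(w + 2)*(w - 3)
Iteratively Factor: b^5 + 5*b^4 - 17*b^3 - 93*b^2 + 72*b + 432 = (b - 3)*(b^4 + 8*b^3 + 7*b^2 - 72*b - 144) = (b - 3)*(b + 4)*(b^3 + 4*b^2 - 9*b - 36) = (b - 3)*(b + 3)*(b + 4)*(b^2 + b - 12) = (b - 3)*(b + 3)*(b + 4)^2*(b - 3)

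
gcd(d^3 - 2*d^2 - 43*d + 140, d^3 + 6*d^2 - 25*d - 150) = d - 5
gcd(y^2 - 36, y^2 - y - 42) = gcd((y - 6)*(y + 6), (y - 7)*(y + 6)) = y + 6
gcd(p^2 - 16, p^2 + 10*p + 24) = p + 4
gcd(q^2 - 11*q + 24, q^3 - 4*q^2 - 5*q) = 1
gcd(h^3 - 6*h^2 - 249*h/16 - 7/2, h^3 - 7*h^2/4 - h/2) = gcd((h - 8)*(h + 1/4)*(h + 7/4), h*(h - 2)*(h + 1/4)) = h + 1/4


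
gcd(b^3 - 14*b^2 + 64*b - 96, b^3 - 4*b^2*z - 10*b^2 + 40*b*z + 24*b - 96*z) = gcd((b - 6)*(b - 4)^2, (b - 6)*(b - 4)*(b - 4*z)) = b^2 - 10*b + 24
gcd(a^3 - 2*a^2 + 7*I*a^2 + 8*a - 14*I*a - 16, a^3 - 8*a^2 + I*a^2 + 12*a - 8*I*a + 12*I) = a - 2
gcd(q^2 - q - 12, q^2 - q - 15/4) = 1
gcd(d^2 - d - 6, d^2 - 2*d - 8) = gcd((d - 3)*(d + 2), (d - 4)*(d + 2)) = d + 2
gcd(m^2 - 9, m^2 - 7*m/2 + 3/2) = m - 3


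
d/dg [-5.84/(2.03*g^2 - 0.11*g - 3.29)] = (23.7104*g - 0.6424)/(-2.03*g^2 + 0.11*g + 3.29)^2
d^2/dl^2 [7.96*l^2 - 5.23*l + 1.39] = 15.9200000000000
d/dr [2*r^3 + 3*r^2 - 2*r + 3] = 6*r^2 + 6*r - 2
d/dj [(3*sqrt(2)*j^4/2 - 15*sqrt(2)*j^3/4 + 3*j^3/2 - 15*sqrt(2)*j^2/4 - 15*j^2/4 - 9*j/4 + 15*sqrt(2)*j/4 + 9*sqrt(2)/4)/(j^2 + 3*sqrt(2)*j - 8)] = 3*(4*sqrt(2)*j^5 - 5*sqrt(2)*j^4 + 38*j^4 - 52*sqrt(2)*j^3 - 60*j^3 - 75*j^2 + 100*sqrt(2)*j^2 + 80*j + 74*sqrt(2)*j - 40*sqrt(2) + 6)/(4*(j^4 + 6*sqrt(2)*j^3 + 2*j^2 - 48*sqrt(2)*j + 64))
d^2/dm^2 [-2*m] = 0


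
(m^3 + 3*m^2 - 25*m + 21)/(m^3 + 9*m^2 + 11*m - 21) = (m - 3)/(m + 3)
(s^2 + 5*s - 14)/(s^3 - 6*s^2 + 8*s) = (s + 7)/(s*(s - 4))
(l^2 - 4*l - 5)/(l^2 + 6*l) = (l^2 - 4*l - 5)/(l*(l + 6))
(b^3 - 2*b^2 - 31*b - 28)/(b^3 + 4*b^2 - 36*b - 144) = (b^2 - 6*b - 7)/(b^2 - 36)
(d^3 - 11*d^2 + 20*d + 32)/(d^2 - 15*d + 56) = (d^2 - 3*d - 4)/(d - 7)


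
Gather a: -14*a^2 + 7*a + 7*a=-14*a^2 + 14*a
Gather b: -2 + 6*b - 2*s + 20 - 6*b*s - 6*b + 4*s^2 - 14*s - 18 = -6*b*s + 4*s^2 - 16*s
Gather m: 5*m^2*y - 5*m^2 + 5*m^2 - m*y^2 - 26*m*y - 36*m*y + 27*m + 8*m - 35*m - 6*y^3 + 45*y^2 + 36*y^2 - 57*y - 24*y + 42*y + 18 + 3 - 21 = 5*m^2*y + m*(-y^2 - 62*y) - 6*y^3 + 81*y^2 - 39*y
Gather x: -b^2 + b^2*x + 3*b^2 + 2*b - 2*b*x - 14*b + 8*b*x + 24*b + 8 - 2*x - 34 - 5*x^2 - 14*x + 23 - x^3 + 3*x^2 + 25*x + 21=2*b^2 + 12*b - x^3 - 2*x^2 + x*(b^2 + 6*b + 9) + 18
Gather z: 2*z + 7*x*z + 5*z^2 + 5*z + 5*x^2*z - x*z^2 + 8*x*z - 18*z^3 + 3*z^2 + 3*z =-18*z^3 + z^2*(8 - x) + z*(5*x^2 + 15*x + 10)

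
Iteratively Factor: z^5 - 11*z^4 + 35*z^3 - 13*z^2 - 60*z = (z - 5)*(z^4 - 6*z^3 + 5*z^2 + 12*z) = (z - 5)*(z + 1)*(z^3 - 7*z^2 + 12*z) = (z - 5)*(z - 3)*(z + 1)*(z^2 - 4*z) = (z - 5)*(z - 4)*(z - 3)*(z + 1)*(z)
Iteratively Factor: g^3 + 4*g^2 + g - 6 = (g + 3)*(g^2 + g - 2) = (g + 2)*(g + 3)*(g - 1)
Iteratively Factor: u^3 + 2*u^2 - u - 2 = (u + 1)*(u^2 + u - 2) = (u - 1)*(u + 1)*(u + 2)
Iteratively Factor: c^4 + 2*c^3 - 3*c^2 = (c)*(c^3 + 2*c^2 - 3*c) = c^2*(c^2 + 2*c - 3) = c^2*(c + 3)*(c - 1)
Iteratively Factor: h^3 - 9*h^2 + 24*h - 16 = (h - 1)*(h^2 - 8*h + 16) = (h - 4)*(h - 1)*(h - 4)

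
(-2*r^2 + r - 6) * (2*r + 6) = -4*r^3 - 10*r^2 - 6*r - 36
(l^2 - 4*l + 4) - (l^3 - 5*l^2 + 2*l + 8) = -l^3 + 6*l^2 - 6*l - 4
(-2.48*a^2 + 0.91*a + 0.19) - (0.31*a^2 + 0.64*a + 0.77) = -2.79*a^2 + 0.27*a - 0.58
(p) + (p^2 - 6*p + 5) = p^2 - 5*p + 5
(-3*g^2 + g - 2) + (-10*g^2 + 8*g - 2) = -13*g^2 + 9*g - 4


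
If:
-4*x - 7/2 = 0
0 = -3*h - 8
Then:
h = -8/3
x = -7/8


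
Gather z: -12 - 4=-16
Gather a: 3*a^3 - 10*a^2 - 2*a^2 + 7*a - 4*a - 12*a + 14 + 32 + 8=3*a^3 - 12*a^2 - 9*a + 54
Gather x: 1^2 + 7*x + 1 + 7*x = 14*x + 2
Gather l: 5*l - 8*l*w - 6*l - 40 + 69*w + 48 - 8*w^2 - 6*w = l*(-8*w - 1) - 8*w^2 + 63*w + 8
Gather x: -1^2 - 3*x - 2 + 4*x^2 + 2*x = 4*x^2 - x - 3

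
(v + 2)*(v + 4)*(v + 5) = v^3 + 11*v^2 + 38*v + 40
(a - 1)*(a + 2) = a^2 + a - 2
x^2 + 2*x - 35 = (x - 5)*(x + 7)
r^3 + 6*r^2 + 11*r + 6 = (r + 1)*(r + 2)*(r + 3)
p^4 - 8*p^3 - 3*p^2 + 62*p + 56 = (p - 7)*(p - 4)*(p + 1)*(p + 2)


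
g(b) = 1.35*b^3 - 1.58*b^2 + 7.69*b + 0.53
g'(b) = 4.05*b^2 - 3.16*b + 7.69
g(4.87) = 156.43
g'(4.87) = 88.35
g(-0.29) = -1.87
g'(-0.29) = 8.95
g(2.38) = 28.08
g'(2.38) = 23.11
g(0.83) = 6.60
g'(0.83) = 7.86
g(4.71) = 142.76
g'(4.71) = 82.65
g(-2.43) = -46.86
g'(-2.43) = 39.28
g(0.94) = 7.48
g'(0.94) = 8.30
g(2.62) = 34.11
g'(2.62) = 27.21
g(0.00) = 0.53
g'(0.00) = 7.69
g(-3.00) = -73.21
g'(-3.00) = 53.62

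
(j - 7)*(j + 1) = j^2 - 6*j - 7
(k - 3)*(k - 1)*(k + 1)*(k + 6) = k^4 + 3*k^3 - 19*k^2 - 3*k + 18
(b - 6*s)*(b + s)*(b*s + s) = b^3*s - 5*b^2*s^2 + b^2*s - 6*b*s^3 - 5*b*s^2 - 6*s^3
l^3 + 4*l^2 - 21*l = l*(l - 3)*(l + 7)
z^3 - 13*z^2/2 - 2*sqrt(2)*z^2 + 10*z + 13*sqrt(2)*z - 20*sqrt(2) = (z - 4)*(z - 5/2)*(z - 2*sqrt(2))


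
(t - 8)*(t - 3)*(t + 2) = t^3 - 9*t^2 + 2*t + 48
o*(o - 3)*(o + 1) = o^3 - 2*o^2 - 3*o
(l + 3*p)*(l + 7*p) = l^2 + 10*l*p + 21*p^2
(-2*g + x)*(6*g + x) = -12*g^2 + 4*g*x + x^2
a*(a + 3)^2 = a^3 + 6*a^2 + 9*a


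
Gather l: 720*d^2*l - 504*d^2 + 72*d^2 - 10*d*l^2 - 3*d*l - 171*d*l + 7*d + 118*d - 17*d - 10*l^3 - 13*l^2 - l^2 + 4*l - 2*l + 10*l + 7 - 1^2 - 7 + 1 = -432*d^2 + 108*d - 10*l^3 + l^2*(-10*d - 14) + l*(720*d^2 - 174*d + 12)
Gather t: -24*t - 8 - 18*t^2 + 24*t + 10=2 - 18*t^2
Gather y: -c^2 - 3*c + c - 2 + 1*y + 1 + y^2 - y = -c^2 - 2*c + y^2 - 1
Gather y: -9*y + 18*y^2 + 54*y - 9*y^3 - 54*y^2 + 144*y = -9*y^3 - 36*y^2 + 189*y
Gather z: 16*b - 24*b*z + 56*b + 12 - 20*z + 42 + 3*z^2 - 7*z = 72*b + 3*z^2 + z*(-24*b - 27) + 54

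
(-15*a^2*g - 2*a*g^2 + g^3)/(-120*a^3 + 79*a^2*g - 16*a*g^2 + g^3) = g*(3*a + g)/(24*a^2 - 11*a*g + g^2)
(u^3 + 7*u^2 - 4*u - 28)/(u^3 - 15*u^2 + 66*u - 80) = (u^2 + 9*u + 14)/(u^2 - 13*u + 40)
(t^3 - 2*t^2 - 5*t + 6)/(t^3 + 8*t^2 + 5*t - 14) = (t - 3)/(t + 7)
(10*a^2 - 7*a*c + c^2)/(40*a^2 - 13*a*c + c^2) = (2*a - c)/(8*a - c)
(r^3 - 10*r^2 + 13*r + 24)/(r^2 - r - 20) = (-r^3 + 10*r^2 - 13*r - 24)/(-r^2 + r + 20)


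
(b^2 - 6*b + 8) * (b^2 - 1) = b^4 - 6*b^3 + 7*b^2 + 6*b - 8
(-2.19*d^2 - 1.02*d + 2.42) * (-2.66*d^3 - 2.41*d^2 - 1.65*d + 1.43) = 5.8254*d^5 + 7.9911*d^4 - 0.3655*d^3 - 7.2809*d^2 - 5.4516*d + 3.4606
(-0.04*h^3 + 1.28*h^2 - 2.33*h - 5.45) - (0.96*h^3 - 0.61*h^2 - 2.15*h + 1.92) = -1.0*h^3 + 1.89*h^2 - 0.18*h - 7.37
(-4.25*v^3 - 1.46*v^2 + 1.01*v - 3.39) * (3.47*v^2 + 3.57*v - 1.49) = -14.7475*v^5 - 20.2387*v^4 + 4.625*v^3 - 5.9822*v^2 - 13.6072*v + 5.0511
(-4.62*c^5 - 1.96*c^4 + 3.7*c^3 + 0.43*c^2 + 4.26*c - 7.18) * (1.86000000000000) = -8.5932*c^5 - 3.6456*c^4 + 6.882*c^3 + 0.7998*c^2 + 7.9236*c - 13.3548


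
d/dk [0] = 0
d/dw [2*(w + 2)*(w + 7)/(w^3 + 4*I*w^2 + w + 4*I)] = 2*(-(w + 2)*(w + 7)*(3*w^2 + 8*I*w + 1) + (2*w + 9)*(w^3 + 4*I*w^2 + w + 4*I))/(w^3 + 4*I*w^2 + w + 4*I)^2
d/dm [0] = 0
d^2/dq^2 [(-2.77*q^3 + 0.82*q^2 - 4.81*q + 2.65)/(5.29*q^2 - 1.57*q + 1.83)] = (1.13686837721616e-13*q^5 - 215.610818*q^3 + 445.069068*q^2 + 91.6720139999999*q - 60.390766)/(148.035889*q^6 - 131.805111*q^5 + 192.750672*q^4 - 95.062087*q^3 + 66.679344*q^2 - 15.773319*q + 6.128487)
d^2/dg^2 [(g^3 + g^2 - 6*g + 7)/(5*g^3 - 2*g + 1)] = 2*(25*g^6 - 420*g^5 + 1050*g^4 - 91*g^3 - 36*g^2 - 102*g + 17)/(125*g^9 - 150*g^7 + 75*g^6 + 60*g^5 - 60*g^4 + 7*g^3 + 12*g^2 - 6*g + 1)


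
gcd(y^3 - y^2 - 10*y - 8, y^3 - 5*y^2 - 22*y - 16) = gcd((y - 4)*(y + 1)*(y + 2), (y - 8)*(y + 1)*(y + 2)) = y^2 + 3*y + 2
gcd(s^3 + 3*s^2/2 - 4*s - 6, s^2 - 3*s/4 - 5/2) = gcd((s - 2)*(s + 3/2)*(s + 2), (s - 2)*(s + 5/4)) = s - 2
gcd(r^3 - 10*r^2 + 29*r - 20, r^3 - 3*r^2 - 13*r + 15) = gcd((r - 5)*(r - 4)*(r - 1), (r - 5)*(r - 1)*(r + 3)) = r^2 - 6*r + 5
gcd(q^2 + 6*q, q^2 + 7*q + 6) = q + 6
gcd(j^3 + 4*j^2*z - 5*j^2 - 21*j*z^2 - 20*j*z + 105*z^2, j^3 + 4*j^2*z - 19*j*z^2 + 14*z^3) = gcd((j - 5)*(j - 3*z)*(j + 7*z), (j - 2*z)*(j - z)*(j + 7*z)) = j + 7*z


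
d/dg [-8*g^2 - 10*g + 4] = -16*g - 10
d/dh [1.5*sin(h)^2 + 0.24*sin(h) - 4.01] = (3.0*sin(h) + 0.24)*cos(h)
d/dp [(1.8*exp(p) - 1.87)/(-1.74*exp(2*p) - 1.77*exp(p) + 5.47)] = (3.132*exp(2*p) - 6.5076*exp(p) + 6.5361)*exp(p)/(3.0276*exp(4*p) + 6.1596*exp(3*p) - 15.9027*exp(2*p) - 19.3638*exp(p) + 29.9209)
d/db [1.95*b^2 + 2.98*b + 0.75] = 3.9*b + 2.98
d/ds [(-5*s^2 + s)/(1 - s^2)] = (s^2 - 10*s + 1)/(s^4 - 2*s^2 + 1)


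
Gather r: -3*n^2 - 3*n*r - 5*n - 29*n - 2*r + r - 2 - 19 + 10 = -3*n^2 - 34*n + r*(-3*n - 1) - 11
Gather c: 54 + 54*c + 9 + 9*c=63*c + 63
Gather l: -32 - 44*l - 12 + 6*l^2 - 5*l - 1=6*l^2 - 49*l - 45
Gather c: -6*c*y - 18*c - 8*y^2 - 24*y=c*(-6*y - 18) - 8*y^2 - 24*y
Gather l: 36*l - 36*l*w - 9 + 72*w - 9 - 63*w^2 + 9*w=l*(36 - 36*w) - 63*w^2 + 81*w - 18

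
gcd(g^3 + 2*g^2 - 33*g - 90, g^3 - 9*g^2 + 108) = g^2 - 3*g - 18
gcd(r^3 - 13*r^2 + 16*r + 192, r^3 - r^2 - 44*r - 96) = r^2 - 5*r - 24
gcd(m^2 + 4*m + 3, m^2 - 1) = m + 1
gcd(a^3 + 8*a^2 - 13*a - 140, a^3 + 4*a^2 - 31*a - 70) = a + 7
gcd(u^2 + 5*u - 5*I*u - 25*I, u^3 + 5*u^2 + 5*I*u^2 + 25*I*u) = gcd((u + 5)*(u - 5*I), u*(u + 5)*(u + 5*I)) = u + 5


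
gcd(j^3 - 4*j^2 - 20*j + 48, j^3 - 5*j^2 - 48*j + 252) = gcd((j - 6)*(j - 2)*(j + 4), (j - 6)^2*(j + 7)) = j - 6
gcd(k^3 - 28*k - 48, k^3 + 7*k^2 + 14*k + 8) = k^2 + 6*k + 8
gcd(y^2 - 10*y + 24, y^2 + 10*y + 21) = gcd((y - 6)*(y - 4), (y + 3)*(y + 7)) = 1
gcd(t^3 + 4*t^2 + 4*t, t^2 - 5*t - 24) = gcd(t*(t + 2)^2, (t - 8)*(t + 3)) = 1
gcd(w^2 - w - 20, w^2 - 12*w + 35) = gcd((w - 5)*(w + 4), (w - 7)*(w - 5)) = w - 5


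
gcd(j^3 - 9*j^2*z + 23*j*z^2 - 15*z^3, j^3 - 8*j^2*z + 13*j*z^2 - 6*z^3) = -j + z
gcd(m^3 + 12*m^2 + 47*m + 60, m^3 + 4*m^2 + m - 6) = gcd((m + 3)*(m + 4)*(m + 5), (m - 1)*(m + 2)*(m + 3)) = m + 3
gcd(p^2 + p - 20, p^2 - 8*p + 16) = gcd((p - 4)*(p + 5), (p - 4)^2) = p - 4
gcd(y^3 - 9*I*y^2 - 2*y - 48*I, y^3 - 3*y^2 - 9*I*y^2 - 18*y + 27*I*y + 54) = y - 3*I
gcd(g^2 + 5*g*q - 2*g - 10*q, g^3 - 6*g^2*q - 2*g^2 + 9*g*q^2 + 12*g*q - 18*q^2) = g - 2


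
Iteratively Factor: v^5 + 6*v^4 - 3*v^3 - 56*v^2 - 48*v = (v + 4)*(v^4 + 2*v^3 - 11*v^2 - 12*v) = (v + 1)*(v + 4)*(v^3 + v^2 - 12*v) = (v + 1)*(v + 4)^2*(v^2 - 3*v) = (v - 3)*(v + 1)*(v + 4)^2*(v)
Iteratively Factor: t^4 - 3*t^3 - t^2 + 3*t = (t - 3)*(t^3 - t) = (t - 3)*(t + 1)*(t^2 - t) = (t - 3)*(t - 1)*(t + 1)*(t)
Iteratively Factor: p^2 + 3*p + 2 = (p + 2)*(p + 1)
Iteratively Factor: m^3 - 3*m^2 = (m)*(m^2 - 3*m) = m*(m - 3)*(m)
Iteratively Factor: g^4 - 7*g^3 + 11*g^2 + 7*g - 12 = (g - 3)*(g^3 - 4*g^2 - g + 4) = (g - 3)*(g + 1)*(g^2 - 5*g + 4) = (g - 3)*(g - 1)*(g + 1)*(g - 4)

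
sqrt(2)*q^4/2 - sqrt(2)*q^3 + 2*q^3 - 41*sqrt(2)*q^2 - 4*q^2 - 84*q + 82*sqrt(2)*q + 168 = (q - 2)*(q - 6*sqrt(2))*(q + 7*sqrt(2))*(sqrt(2)*q/2 + 1)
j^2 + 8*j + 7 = (j + 1)*(j + 7)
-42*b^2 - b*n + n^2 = (-7*b + n)*(6*b + n)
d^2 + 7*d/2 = d*(d + 7/2)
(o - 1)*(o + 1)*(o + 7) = o^3 + 7*o^2 - o - 7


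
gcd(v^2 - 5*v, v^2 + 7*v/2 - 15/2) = 1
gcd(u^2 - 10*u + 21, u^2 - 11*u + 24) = u - 3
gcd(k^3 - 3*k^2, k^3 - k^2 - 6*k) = k^2 - 3*k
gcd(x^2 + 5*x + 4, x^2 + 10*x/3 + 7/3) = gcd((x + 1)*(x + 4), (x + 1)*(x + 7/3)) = x + 1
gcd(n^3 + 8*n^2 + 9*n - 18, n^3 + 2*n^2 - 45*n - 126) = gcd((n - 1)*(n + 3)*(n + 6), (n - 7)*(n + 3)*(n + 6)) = n^2 + 9*n + 18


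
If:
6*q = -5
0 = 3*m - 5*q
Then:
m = -25/18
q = -5/6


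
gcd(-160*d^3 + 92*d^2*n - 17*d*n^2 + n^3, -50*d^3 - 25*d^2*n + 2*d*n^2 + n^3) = 5*d - n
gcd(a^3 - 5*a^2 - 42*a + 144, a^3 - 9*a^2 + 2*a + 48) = a^2 - 11*a + 24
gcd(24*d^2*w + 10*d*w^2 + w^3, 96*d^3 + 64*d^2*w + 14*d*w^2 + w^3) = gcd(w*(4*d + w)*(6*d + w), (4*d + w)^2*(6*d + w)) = 24*d^2 + 10*d*w + w^2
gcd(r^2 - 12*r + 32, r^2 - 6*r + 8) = r - 4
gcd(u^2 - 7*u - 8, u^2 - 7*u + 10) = 1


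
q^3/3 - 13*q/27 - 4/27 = (q/3 + 1/3)*(q - 4/3)*(q + 1/3)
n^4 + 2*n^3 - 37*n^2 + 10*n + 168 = (n - 4)*(n - 3)*(n + 2)*(n + 7)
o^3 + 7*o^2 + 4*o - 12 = (o - 1)*(o + 2)*(o + 6)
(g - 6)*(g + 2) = g^2 - 4*g - 12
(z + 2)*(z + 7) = z^2 + 9*z + 14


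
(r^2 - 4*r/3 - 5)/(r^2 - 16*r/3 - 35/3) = (r - 3)/(r - 7)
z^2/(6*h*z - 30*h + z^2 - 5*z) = z^2/(6*h*z - 30*h + z^2 - 5*z)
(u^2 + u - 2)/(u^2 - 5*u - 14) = (u - 1)/(u - 7)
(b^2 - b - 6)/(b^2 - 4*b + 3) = (b + 2)/(b - 1)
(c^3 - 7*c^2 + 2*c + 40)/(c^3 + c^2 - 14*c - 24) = (c - 5)/(c + 3)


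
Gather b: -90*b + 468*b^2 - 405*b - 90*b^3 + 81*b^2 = -90*b^3 + 549*b^2 - 495*b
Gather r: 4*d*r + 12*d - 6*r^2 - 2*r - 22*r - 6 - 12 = 12*d - 6*r^2 + r*(4*d - 24) - 18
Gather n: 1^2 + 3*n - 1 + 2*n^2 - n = 2*n^2 + 2*n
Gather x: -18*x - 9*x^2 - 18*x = -9*x^2 - 36*x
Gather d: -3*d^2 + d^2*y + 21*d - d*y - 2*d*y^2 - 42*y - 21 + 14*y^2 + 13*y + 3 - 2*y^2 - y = d^2*(y - 3) + d*(-2*y^2 - y + 21) + 12*y^2 - 30*y - 18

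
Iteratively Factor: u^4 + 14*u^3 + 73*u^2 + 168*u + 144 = (u + 4)*(u^3 + 10*u^2 + 33*u + 36) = (u + 3)*(u + 4)*(u^2 + 7*u + 12) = (u + 3)^2*(u + 4)*(u + 4)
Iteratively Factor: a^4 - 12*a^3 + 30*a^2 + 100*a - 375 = (a - 5)*(a^3 - 7*a^2 - 5*a + 75) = (a - 5)^2*(a^2 - 2*a - 15) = (a - 5)^3*(a + 3)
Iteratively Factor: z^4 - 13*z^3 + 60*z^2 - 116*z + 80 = (z - 2)*(z^3 - 11*z^2 + 38*z - 40) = (z - 5)*(z - 2)*(z^2 - 6*z + 8) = (z - 5)*(z - 4)*(z - 2)*(z - 2)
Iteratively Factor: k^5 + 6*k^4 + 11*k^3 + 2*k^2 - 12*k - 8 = (k + 1)*(k^4 + 5*k^3 + 6*k^2 - 4*k - 8) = (k + 1)*(k + 2)*(k^3 + 3*k^2 - 4) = (k - 1)*(k + 1)*(k + 2)*(k^2 + 4*k + 4) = (k - 1)*(k + 1)*(k + 2)^2*(k + 2)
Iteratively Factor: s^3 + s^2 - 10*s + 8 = (s + 4)*(s^2 - 3*s + 2) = (s - 1)*(s + 4)*(s - 2)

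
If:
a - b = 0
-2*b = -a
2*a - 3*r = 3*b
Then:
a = 0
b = 0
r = 0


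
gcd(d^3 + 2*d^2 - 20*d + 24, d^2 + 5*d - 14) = d - 2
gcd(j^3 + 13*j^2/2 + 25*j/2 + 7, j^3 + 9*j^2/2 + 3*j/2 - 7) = j^2 + 11*j/2 + 7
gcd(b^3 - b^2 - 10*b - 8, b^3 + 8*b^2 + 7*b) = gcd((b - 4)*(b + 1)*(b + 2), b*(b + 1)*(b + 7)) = b + 1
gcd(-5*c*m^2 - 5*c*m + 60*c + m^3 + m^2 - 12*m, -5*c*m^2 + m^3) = 5*c - m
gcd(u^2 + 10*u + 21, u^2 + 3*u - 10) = 1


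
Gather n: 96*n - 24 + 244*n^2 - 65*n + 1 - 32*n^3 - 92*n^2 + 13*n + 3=-32*n^3 + 152*n^2 + 44*n - 20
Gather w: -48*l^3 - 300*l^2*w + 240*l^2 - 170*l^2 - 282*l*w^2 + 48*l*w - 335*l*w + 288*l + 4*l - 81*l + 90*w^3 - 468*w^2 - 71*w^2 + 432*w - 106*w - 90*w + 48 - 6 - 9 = -48*l^3 + 70*l^2 + 211*l + 90*w^3 + w^2*(-282*l - 539) + w*(-300*l^2 - 287*l + 236) + 33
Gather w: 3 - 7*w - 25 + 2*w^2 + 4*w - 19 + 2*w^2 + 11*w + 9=4*w^2 + 8*w - 32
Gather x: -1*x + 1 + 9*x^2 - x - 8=9*x^2 - 2*x - 7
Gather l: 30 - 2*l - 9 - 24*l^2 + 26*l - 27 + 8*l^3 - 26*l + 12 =8*l^3 - 24*l^2 - 2*l + 6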